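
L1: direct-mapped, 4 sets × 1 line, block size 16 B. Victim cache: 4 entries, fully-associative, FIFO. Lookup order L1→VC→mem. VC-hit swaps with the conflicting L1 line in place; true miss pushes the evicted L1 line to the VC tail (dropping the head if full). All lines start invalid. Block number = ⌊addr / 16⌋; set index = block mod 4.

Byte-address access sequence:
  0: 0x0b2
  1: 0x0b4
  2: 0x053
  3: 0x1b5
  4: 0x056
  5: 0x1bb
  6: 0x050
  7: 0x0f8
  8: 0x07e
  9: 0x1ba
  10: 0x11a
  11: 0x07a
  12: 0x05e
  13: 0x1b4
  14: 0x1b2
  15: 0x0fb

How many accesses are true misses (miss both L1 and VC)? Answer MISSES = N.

  [0] addr=0xb2 blk=11 s=3: MISS | VC []
  [1] addr=0xb4 blk=11 s=3: L1-HIT | VC []
  [2] addr=0x53 blk=5 s=1: MISS | VC []
  [3] addr=0x1b5 blk=27 s=3: MISS | VC [11]
  [4] addr=0x56 blk=5 s=1: L1-HIT | VC [11]
  [5] addr=0x1bb blk=27 s=3: L1-HIT | VC [11]
  [6] addr=0x50 blk=5 s=1: L1-HIT | VC [11]
  [7] addr=0xf8 blk=15 s=3: MISS | VC [11, 27]
  [8] addr=0x7e blk=7 s=3: MISS | VC [11, 27, 15]
  [9] addr=0x1ba blk=27 s=3: VC-HIT | VC [11, 7, 15]
  [10] addr=0x11a blk=17 s=1: MISS | VC [11, 7, 15, 5]
  [11] addr=0x7a blk=7 s=3: VC-HIT | VC [11, 27, 15, 5]
  [12] addr=0x5e blk=5 s=1: VC-HIT | VC [11, 27, 15, 17]
  [13] addr=0x1b4 blk=27 s=3: VC-HIT | VC [11, 7, 15, 17]
  [14] addr=0x1b2 blk=27 s=3: L1-HIT | VC [11, 7, 15, 17]
  [15] addr=0xfb blk=15 s=3: VC-HIT | VC [11, 7, 27, 17]

MISSES = 6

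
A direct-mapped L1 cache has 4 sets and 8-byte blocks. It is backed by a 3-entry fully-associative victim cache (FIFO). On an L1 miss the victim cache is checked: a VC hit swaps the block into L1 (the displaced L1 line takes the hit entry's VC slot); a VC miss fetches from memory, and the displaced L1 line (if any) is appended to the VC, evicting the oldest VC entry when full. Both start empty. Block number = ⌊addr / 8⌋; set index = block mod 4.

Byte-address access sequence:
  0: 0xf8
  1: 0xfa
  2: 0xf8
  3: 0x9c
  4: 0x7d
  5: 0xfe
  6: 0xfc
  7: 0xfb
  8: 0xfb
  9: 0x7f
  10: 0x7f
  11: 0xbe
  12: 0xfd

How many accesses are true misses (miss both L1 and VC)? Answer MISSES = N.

0: 0xf8 (blk 31, set 3) → MISS  vc=[]
1: 0xfa (blk 31, set 3) → L1-HIT  vc=[]
2: 0xf8 (blk 31, set 3) → L1-HIT  vc=[]
3: 0x9c (blk 19, set 3) → MISS  vc=[31]
4: 0x7d (blk 15, set 3) → MISS  vc=[31, 19]
5: 0xfe (blk 31, set 3) → VC-HIT  vc=[15, 19]
6: 0xfc (blk 31, set 3) → L1-HIT  vc=[15, 19]
7: 0xfb (blk 31, set 3) → L1-HIT  vc=[15, 19]
8: 0xfb (blk 31, set 3) → L1-HIT  vc=[15, 19]
9: 0x7f (blk 15, set 3) → VC-HIT  vc=[31, 19]
10: 0x7f (blk 15, set 3) → L1-HIT  vc=[31, 19]
11: 0xbe (blk 23, set 3) → MISS  vc=[31, 19, 15]
12: 0xfd (blk 31, set 3) → VC-HIT  vc=[23, 19, 15]

MISSES = 4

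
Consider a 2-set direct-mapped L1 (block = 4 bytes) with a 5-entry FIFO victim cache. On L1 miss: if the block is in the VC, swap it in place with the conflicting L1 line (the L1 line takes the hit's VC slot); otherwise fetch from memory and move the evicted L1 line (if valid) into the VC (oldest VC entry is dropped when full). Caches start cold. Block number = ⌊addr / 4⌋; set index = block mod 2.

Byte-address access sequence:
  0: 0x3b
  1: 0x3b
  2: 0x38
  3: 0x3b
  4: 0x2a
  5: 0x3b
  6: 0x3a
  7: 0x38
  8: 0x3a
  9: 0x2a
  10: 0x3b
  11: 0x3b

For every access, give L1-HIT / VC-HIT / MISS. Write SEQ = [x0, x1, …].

#0 0x3b→b14/s0 MISS; vc=[]
#1 0x3b→b14/s0 L1-HIT; vc=[]
#2 0x38→b14/s0 L1-HIT; vc=[]
#3 0x3b→b14/s0 L1-HIT; vc=[]
#4 0x2a→b10/s0 MISS; vc=[14]
#5 0x3b→b14/s0 VC-HIT; vc=[10]
#6 0x3a→b14/s0 L1-HIT; vc=[10]
#7 0x38→b14/s0 L1-HIT; vc=[10]
#8 0x3a→b14/s0 L1-HIT; vc=[10]
#9 0x2a→b10/s0 VC-HIT; vc=[14]
#10 0x3b→b14/s0 VC-HIT; vc=[10]
#11 0x3b→b14/s0 L1-HIT; vc=[10]

SEQ = [MISS, L1-HIT, L1-HIT, L1-HIT, MISS, VC-HIT, L1-HIT, L1-HIT, L1-HIT, VC-HIT, VC-HIT, L1-HIT]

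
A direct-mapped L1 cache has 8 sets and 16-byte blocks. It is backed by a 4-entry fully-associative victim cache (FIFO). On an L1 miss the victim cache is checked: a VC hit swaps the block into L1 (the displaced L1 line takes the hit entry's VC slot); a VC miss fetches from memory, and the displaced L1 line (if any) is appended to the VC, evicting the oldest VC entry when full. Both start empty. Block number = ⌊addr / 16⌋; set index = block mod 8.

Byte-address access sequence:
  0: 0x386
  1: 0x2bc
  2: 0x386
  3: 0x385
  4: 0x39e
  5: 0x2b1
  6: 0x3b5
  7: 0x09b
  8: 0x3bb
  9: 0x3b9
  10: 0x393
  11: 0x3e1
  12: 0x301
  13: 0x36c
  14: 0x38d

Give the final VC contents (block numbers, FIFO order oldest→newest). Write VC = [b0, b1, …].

#0 0x386→b56/s0 MISS; vc=[]
#1 0x2bc→b43/s3 MISS; vc=[]
#2 0x386→b56/s0 L1-HIT; vc=[]
#3 0x385→b56/s0 L1-HIT; vc=[]
#4 0x39e→b57/s1 MISS; vc=[]
#5 0x2b1→b43/s3 L1-HIT; vc=[]
#6 0x3b5→b59/s3 MISS; vc=[43]
#7 0x9b→b9/s1 MISS; vc=[43,57]
#8 0x3bb→b59/s3 L1-HIT; vc=[43,57]
#9 0x3b9→b59/s3 L1-HIT; vc=[43,57]
#10 0x393→b57/s1 VC-HIT; vc=[43,9]
#11 0x3e1→b62/s6 MISS; vc=[43,9]
#12 0x301→b48/s0 MISS; vc=[43,9,56]
#13 0x36c→b54/s6 MISS; vc=[43,9,56,62]
#14 0x38d→b56/s0 VC-HIT; vc=[43,9,48,62]

VC = [43, 9, 48, 62]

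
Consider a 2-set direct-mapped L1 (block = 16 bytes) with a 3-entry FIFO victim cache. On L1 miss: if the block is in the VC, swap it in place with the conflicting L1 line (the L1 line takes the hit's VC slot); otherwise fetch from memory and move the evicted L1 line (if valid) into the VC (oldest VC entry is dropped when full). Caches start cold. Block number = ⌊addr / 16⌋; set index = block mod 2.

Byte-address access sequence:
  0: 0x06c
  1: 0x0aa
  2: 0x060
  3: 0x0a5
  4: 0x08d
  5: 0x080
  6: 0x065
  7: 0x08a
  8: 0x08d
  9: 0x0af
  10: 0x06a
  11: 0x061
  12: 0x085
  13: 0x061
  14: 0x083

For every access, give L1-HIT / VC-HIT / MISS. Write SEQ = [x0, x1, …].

SEQ = [MISS, MISS, VC-HIT, VC-HIT, MISS, L1-HIT, VC-HIT, VC-HIT, L1-HIT, VC-HIT, VC-HIT, L1-HIT, VC-HIT, VC-HIT, VC-HIT]

0: 0x6c (blk 6, set 0) → MISS  vc=[]
1: 0xaa (blk 10, set 0) → MISS  vc=[6]
2: 0x60 (blk 6, set 0) → VC-HIT  vc=[10]
3: 0xa5 (blk 10, set 0) → VC-HIT  vc=[6]
4: 0x8d (blk 8, set 0) → MISS  vc=[6, 10]
5: 0x80 (blk 8, set 0) → L1-HIT  vc=[6, 10]
6: 0x65 (blk 6, set 0) → VC-HIT  vc=[8, 10]
7: 0x8a (blk 8, set 0) → VC-HIT  vc=[6, 10]
8: 0x8d (blk 8, set 0) → L1-HIT  vc=[6, 10]
9: 0xaf (blk 10, set 0) → VC-HIT  vc=[6, 8]
10: 0x6a (blk 6, set 0) → VC-HIT  vc=[10, 8]
11: 0x61 (blk 6, set 0) → L1-HIT  vc=[10, 8]
12: 0x85 (blk 8, set 0) → VC-HIT  vc=[10, 6]
13: 0x61 (blk 6, set 0) → VC-HIT  vc=[10, 8]
14: 0x83 (blk 8, set 0) → VC-HIT  vc=[10, 6]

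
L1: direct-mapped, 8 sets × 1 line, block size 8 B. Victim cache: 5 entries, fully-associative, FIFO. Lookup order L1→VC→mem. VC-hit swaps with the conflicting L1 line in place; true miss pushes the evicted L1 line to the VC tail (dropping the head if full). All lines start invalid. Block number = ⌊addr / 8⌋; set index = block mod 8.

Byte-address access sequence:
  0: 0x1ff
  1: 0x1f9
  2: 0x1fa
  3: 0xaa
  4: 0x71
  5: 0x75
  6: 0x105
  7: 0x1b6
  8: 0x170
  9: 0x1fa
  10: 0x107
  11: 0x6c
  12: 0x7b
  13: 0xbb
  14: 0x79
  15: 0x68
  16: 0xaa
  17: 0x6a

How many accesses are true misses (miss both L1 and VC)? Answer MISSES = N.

MISSES = 9

  [0] addr=0x1ff blk=63 s=7: MISS | VC []
  [1] addr=0x1f9 blk=63 s=7: L1-HIT | VC []
  [2] addr=0x1fa blk=63 s=7: L1-HIT | VC []
  [3] addr=0xaa blk=21 s=5: MISS | VC []
  [4] addr=0x71 blk=14 s=6: MISS | VC []
  [5] addr=0x75 blk=14 s=6: L1-HIT | VC []
  [6] addr=0x105 blk=32 s=0: MISS | VC []
  [7] addr=0x1b6 blk=54 s=6: MISS | VC [14]
  [8] addr=0x170 blk=46 s=6: MISS | VC [14, 54]
  [9] addr=0x1fa blk=63 s=7: L1-HIT | VC [14, 54]
  [10] addr=0x107 blk=32 s=0: L1-HIT | VC [14, 54]
  [11] addr=0x6c blk=13 s=5: MISS | VC [14, 54, 21]
  [12] addr=0x7b blk=15 s=7: MISS | VC [14, 54, 21, 63]
  [13] addr=0xbb blk=23 s=7: MISS | VC [14, 54, 21, 63, 15]
  [14] addr=0x79 blk=15 s=7: VC-HIT | VC [14, 54, 21, 63, 23]
  [15] addr=0x68 blk=13 s=5: L1-HIT | VC [14, 54, 21, 63, 23]
  [16] addr=0xaa blk=21 s=5: VC-HIT | VC [14, 54, 13, 63, 23]
  [17] addr=0x6a blk=13 s=5: VC-HIT | VC [14, 54, 21, 63, 23]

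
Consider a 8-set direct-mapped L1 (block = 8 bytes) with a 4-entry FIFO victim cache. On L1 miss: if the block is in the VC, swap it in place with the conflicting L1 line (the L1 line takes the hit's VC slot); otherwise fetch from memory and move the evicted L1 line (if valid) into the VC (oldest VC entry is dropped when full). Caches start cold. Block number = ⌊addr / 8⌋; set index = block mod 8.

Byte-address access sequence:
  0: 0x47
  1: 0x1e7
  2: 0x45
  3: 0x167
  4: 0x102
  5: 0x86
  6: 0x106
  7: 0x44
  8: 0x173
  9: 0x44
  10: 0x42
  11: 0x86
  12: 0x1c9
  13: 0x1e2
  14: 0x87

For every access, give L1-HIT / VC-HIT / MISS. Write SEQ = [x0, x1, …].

#0 0x47→b8/s0 MISS; vc=[]
#1 0x1e7→b60/s4 MISS; vc=[]
#2 0x45→b8/s0 L1-HIT; vc=[]
#3 0x167→b44/s4 MISS; vc=[60]
#4 0x102→b32/s0 MISS; vc=[60,8]
#5 0x86→b16/s0 MISS; vc=[60,8,32]
#6 0x106→b32/s0 VC-HIT; vc=[60,8,16]
#7 0x44→b8/s0 VC-HIT; vc=[60,32,16]
#8 0x173→b46/s6 MISS; vc=[60,32,16]
#9 0x44→b8/s0 L1-HIT; vc=[60,32,16]
#10 0x42→b8/s0 L1-HIT; vc=[60,32,16]
#11 0x86→b16/s0 VC-HIT; vc=[60,32,8]
#12 0x1c9→b57/s1 MISS; vc=[60,32,8]
#13 0x1e2→b60/s4 VC-HIT; vc=[44,32,8]
#14 0x87→b16/s0 L1-HIT; vc=[44,32,8]

SEQ = [MISS, MISS, L1-HIT, MISS, MISS, MISS, VC-HIT, VC-HIT, MISS, L1-HIT, L1-HIT, VC-HIT, MISS, VC-HIT, L1-HIT]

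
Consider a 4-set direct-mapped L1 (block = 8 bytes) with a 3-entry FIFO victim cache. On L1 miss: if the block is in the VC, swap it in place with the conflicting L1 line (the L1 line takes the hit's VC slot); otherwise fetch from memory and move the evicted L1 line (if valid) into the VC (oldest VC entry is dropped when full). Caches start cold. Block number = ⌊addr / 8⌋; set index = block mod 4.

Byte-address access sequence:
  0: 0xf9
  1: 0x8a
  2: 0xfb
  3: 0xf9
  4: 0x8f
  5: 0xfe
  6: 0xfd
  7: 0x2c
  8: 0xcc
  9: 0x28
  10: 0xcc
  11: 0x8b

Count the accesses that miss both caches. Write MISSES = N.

  [0] addr=0xf9 blk=31 s=3: MISS | VC []
  [1] addr=0x8a blk=17 s=1: MISS | VC []
  [2] addr=0xfb blk=31 s=3: L1-HIT | VC []
  [3] addr=0xf9 blk=31 s=3: L1-HIT | VC []
  [4] addr=0x8f blk=17 s=1: L1-HIT | VC []
  [5] addr=0xfe blk=31 s=3: L1-HIT | VC []
  [6] addr=0xfd blk=31 s=3: L1-HIT | VC []
  [7] addr=0x2c blk=5 s=1: MISS | VC [17]
  [8] addr=0xcc blk=25 s=1: MISS | VC [17, 5]
  [9] addr=0x28 blk=5 s=1: VC-HIT | VC [17, 25]
  [10] addr=0xcc blk=25 s=1: VC-HIT | VC [17, 5]
  [11] addr=0x8b blk=17 s=1: VC-HIT | VC [25, 5]

MISSES = 4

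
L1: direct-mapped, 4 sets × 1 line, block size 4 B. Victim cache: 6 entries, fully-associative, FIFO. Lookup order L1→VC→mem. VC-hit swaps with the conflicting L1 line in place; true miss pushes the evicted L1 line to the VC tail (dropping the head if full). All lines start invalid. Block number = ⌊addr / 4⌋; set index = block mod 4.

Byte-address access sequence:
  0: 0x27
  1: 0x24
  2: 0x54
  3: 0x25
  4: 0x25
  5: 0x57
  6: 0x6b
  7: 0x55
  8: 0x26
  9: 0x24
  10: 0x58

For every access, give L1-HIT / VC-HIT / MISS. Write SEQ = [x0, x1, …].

#0 0x27→b9/s1 MISS; vc=[]
#1 0x24→b9/s1 L1-HIT; vc=[]
#2 0x54→b21/s1 MISS; vc=[9]
#3 0x25→b9/s1 VC-HIT; vc=[21]
#4 0x25→b9/s1 L1-HIT; vc=[21]
#5 0x57→b21/s1 VC-HIT; vc=[9]
#6 0x6b→b26/s2 MISS; vc=[9]
#7 0x55→b21/s1 L1-HIT; vc=[9]
#8 0x26→b9/s1 VC-HIT; vc=[21]
#9 0x24→b9/s1 L1-HIT; vc=[21]
#10 0x58→b22/s2 MISS; vc=[21,26]

SEQ = [MISS, L1-HIT, MISS, VC-HIT, L1-HIT, VC-HIT, MISS, L1-HIT, VC-HIT, L1-HIT, MISS]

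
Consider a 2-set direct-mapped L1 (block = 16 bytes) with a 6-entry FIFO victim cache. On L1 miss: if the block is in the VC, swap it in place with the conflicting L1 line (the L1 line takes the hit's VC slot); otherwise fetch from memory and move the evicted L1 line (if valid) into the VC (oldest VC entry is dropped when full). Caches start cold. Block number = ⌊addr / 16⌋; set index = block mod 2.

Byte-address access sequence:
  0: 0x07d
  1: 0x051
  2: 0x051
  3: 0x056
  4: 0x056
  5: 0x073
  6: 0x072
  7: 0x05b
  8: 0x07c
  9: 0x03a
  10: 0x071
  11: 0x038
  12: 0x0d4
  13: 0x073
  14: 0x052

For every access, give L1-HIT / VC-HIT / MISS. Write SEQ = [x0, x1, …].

SEQ = [MISS, MISS, L1-HIT, L1-HIT, L1-HIT, VC-HIT, L1-HIT, VC-HIT, VC-HIT, MISS, VC-HIT, VC-HIT, MISS, VC-HIT, VC-HIT]

#0 0x7d→b7/s1 MISS; vc=[]
#1 0x51→b5/s1 MISS; vc=[7]
#2 0x51→b5/s1 L1-HIT; vc=[7]
#3 0x56→b5/s1 L1-HIT; vc=[7]
#4 0x56→b5/s1 L1-HIT; vc=[7]
#5 0x73→b7/s1 VC-HIT; vc=[5]
#6 0x72→b7/s1 L1-HIT; vc=[5]
#7 0x5b→b5/s1 VC-HIT; vc=[7]
#8 0x7c→b7/s1 VC-HIT; vc=[5]
#9 0x3a→b3/s1 MISS; vc=[5,7]
#10 0x71→b7/s1 VC-HIT; vc=[5,3]
#11 0x38→b3/s1 VC-HIT; vc=[5,7]
#12 0xd4→b13/s1 MISS; vc=[5,7,3]
#13 0x73→b7/s1 VC-HIT; vc=[5,13,3]
#14 0x52→b5/s1 VC-HIT; vc=[7,13,3]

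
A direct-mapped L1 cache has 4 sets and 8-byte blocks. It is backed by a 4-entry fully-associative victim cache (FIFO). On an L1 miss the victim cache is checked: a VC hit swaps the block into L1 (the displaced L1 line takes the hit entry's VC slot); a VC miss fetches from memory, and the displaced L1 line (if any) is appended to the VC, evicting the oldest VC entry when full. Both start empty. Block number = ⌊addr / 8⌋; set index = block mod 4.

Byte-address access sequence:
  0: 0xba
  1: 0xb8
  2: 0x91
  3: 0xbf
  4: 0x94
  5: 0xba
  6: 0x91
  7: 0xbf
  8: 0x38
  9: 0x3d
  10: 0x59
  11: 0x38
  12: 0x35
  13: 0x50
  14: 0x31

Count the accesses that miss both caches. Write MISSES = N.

#0 0xba→b23/s3 MISS; vc=[]
#1 0xb8→b23/s3 L1-HIT; vc=[]
#2 0x91→b18/s2 MISS; vc=[]
#3 0xbf→b23/s3 L1-HIT; vc=[]
#4 0x94→b18/s2 L1-HIT; vc=[]
#5 0xba→b23/s3 L1-HIT; vc=[]
#6 0x91→b18/s2 L1-HIT; vc=[]
#7 0xbf→b23/s3 L1-HIT; vc=[]
#8 0x38→b7/s3 MISS; vc=[23]
#9 0x3d→b7/s3 L1-HIT; vc=[23]
#10 0x59→b11/s3 MISS; vc=[23,7]
#11 0x38→b7/s3 VC-HIT; vc=[23,11]
#12 0x35→b6/s2 MISS; vc=[23,11,18]
#13 0x50→b10/s2 MISS; vc=[23,11,18,6]
#14 0x31→b6/s2 VC-HIT; vc=[23,11,18,10]

MISSES = 6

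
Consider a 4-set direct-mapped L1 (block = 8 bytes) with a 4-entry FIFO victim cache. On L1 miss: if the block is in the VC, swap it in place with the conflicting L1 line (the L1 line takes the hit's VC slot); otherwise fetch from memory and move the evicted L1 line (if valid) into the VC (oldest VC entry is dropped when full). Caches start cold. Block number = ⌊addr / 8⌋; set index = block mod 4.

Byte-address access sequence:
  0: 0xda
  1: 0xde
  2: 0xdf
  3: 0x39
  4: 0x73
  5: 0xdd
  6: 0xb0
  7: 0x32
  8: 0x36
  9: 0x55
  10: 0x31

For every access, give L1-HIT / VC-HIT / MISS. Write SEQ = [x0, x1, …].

SEQ = [MISS, L1-HIT, L1-HIT, MISS, MISS, VC-HIT, MISS, MISS, L1-HIT, MISS, VC-HIT]

  [0] addr=0xda blk=27 s=3: MISS | VC []
  [1] addr=0xde blk=27 s=3: L1-HIT | VC []
  [2] addr=0xdf blk=27 s=3: L1-HIT | VC []
  [3] addr=0x39 blk=7 s=3: MISS | VC [27]
  [4] addr=0x73 blk=14 s=2: MISS | VC [27]
  [5] addr=0xdd blk=27 s=3: VC-HIT | VC [7]
  [6] addr=0xb0 blk=22 s=2: MISS | VC [7, 14]
  [7] addr=0x32 blk=6 s=2: MISS | VC [7, 14, 22]
  [8] addr=0x36 blk=6 s=2: L1-HIT | VC [7, 14, 22]
  [9] addr=0x55 blk=10 s=2: MISS | VC [7, 14, 22, 6]
  [10] addr=0x31 blk=6 s=2: VC-HIT | VC [7, 14, 22, 10]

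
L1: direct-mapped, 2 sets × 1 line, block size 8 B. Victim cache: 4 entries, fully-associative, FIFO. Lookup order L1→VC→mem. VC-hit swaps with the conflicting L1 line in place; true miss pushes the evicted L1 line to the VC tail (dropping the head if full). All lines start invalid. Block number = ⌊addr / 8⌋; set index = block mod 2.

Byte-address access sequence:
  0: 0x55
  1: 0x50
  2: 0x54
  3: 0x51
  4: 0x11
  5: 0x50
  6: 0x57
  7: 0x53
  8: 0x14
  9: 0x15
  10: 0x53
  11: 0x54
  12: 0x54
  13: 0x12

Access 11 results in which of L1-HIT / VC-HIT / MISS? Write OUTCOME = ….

OUTCOME = L1-HIT

#0 0x55→b10/s0 MISS; vc=[]
#1 0x50→b10/s0 L1-HIT; vc=[]
#2 0x54→b10/s0 L1-HIT; vc=[]
#3 0x51→b10/s0 L1-HIT; vc=[]
#4 0x11→b2/s0 MISS; vc=[10]
#5 0x50→b10/s0 VC-HIT; vc=[2]
#6 0x57→b10/s0 L1-HIT; vc=[2]
#7 0x53→b10/s0 L1-HIT; vc=[2]
#8 0x14→b2/s0 VC-HIT; vc=[10]
#9 0x15→b2/s0 L1-HIT; vc=[10]
#10 0x53→b10/s0 VC-HIT; vc=[2]
#11 0x54→b10/s0 L1-HIT; vc=[2]
#12 0x54→b10/s0 L1-HIT; vc=[2]
#13 0x12→b2/s0 VC-HIT; vc=[10]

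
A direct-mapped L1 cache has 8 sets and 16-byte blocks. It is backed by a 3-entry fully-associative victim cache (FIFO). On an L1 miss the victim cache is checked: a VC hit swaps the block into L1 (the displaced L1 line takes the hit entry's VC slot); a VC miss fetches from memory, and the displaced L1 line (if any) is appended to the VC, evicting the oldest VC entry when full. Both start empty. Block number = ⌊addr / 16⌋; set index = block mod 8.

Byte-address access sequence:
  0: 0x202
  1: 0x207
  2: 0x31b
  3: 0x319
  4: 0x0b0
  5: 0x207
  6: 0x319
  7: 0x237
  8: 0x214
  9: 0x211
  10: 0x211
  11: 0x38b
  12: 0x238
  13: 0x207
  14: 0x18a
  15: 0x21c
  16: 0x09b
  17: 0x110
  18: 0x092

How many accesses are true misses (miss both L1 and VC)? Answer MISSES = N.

MISSES = 9

  [0] addr=0x202 blk=32 s=0: MISS | VC []
  [1] addr=0x207 blk=32 s=0: L1-HIT | VC []
  [2] addr=0x31b blk=49 s=1: MISS | VC []
  [3] addr=0x319 blk=49 s=1: L1-HIT | VC []
  [4] addr=0xb0 blk=11 s=3: MISS | VC []
  [5] addr=0x207 blk=32 s=0: L1-HIT | VC []
  [6] addr=0x319 blk=49 s=1: L1-HIT | VC []
  [7] addr=0x237 blk=35 s=3: MISS | VC [11]
  [8] addr=0x214 blk=33 s=1: MISS | VC [11, 49]
  [9] addr=0x211 blk=33 s=1: L1-HIT | VC [11, 49]
  [10] addr=0x211 blk=33 s=1: L1-HIT | VC [11, 49]
  [11] addr=0x38b blk=56 s=0: MISS | VC [11, 49, 32]
  [12] addr=0x238 blk=35 s=3: L1-HIT | VC [11, 49, 32]
  [13] addr=0x207 blk=32 s=0: VC-HIT | VC [11, 49, 56]
  [14] addr=0x18a blk=24 s=0: MISS | VC [49, 56, 32]
  [15] addr=0x21c blk=33 s=1: L1-HIT | VC [49, 56, 32]
  [16] addr=0x9b blk=9 s=1: MISS | VC [56, 32, 33]
  [17] addr=0x110 blk=17 s=1: MISS | VC [32, 33, 9]
  [18] addr=0x92 blk=9 s=1: VC-HIT | VC [32, 33, 17]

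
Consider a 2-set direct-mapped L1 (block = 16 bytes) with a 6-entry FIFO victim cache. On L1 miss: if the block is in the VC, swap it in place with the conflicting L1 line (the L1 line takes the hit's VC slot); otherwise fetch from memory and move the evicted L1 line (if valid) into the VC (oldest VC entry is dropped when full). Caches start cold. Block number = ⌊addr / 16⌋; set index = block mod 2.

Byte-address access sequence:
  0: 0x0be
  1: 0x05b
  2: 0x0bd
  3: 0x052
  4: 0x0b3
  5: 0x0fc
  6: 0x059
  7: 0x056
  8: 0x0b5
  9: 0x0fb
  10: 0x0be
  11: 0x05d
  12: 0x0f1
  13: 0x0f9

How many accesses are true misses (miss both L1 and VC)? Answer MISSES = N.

  [0] addr=0xbe blk=11 s=1: MISS | VC []
  [1] addr=0x5b blk=5 s=1: MISS | VC [11]
  [2] addr=0xbd blk=11 s=1: VC-HIT | VC [5]
  [3] addr=0x52 blk=5 s=1: VC-HIT | VC [11]
  [4] addr=0xb3 blk=11 s=1: VC-HIT | VC [5]
  [5] addr=0xfc blk=15 s=1: MISS | VC [5, 11]
  [6] addr=0x59 blk=5 s=1: VC-HIT | VC [15, 11]
  [7] addr=0x56 blk=5 s=1: L1-HIT | VC [15, 11]
  [8] addr=0xb5 blk=11 s=1: VC-HIT | VC [15, 5]
  [9] addr=0xfb blk=15 s=1: VC-HIT | VC [11, 5]
  [10] addr=0xbe blk=11 s=1: VC-HIT | VC [15, 5]
  [11] addr=0x5d blk=5 s=1: VC-HIT | VC [15, 11]
  [12] addr=0xf1 blk=15 s=1: VC-HIT | VC [5, 11]
  [13] addr=0xf9 blk=15 s=1: L1-HIT | VC [5, 11]

MISSES = 3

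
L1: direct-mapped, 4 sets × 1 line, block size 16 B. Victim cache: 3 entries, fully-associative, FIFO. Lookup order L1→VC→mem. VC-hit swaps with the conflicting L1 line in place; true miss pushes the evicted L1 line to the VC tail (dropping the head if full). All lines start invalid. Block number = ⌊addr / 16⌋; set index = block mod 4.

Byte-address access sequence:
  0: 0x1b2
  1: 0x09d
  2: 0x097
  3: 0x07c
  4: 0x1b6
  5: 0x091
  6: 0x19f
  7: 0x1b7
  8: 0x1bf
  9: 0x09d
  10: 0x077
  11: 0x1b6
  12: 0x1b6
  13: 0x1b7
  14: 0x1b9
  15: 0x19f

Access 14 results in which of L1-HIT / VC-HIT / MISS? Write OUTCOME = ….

  [0] addr=0x1b2 blk=27 s=3: MISS | VC []
  [1] addr=0x9d blk=9 s=1: MISS | VC []
  [2] addr=0x97 blk=9 s=1: L1-HIT | VC []
  [3] addr=0x7c blk=7 s=3: MISS | VC [27]
  [4] addr=0x1b6 blk=27 s=3: VC-HIT | VC [7]
  [5] addr=0x91 blk=9 s=1: L1-HIT | VC [7]
  [6] addr=0x19f blk=25 s=1: MISS | VC [7, 9]
  [7] addr=0x1b7 blk=27 s=3: L1-HIT | VC [7, 9]
  [8] addr=0x1bf blk=27 s=3: L1-HIT | VC [7, 9]
  [9] addr=0x9d blk=9 s=1: VC-HIT | VC [7, 25]
  [10] addr=0x77 blk=7 s=3: VC-HIT | VC [27, 25]
  [11] addr=0x1b6 blk=27 s=3: VC-HIT | VC [7, 25]
  [12] addr=0x1b6 blk=27 s=3: L1-HIT | VC [7, 25]
  [13] addr=0x1b7 blk=27 s=3: L1-HIT | VC [7, 25]
  [14] addr=0x1b9 blk=27 s=3: L1-HIT | VC [7, 25]
  [15] addr=0x19f blk=25 s=1: VC-HIT | VC [7, 9]

OUTCOME = L1-HIT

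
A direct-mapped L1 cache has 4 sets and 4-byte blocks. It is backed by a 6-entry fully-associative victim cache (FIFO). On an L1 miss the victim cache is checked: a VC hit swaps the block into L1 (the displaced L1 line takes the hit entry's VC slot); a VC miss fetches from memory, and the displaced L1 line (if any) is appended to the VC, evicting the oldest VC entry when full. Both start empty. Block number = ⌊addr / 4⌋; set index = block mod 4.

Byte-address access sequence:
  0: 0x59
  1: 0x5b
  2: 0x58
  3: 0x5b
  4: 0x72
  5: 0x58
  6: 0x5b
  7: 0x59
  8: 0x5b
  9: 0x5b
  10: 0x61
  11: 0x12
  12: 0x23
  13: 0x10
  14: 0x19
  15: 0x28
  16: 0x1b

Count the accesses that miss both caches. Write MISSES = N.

MISSES = 7

#0 0x59→b22/s2 MISS; vc=[]
#1 0x5b→b22/s2 L1-HIT; vc=[]
#2 0x58→b22/s2 L1-HIT; vc=[]
#3 0x5b→b22/s2 L1-HIT; vc=[]
#4 0x72→b28/s0 MISS; vc=[]
#5 0x58→b22/s2 L1-HIT; vc=[]
#6 0x5b→b22/s2 L1-HIT; vc=[]
#7 0x59→b22/s2 L1-HIT; vc=[]
#8 0x5b→b22/s2 L1-HIT; vc=[]
#9 0x5b→b22/s2 L1-HIT; vc=[]
#10 0x61→b24/s0 MISS; vc=[28]
#11 0x12→b4/s0 MISS; vc=[28,24]
#12 0x23→b8/s0 MISS; vc=[28,24,4]
#13 0x10→b4/s0 VC-HIT; vc=[28,24,8]
#14 0x19→b6/s2 MISS; vc=[28,24,8,22]
#15 0x28→b10/s2 MISS; vc=[28,24,8,22,6]
#16 0x1b→b6/s2 VC-HIT; vc=[28,24,8,22,10]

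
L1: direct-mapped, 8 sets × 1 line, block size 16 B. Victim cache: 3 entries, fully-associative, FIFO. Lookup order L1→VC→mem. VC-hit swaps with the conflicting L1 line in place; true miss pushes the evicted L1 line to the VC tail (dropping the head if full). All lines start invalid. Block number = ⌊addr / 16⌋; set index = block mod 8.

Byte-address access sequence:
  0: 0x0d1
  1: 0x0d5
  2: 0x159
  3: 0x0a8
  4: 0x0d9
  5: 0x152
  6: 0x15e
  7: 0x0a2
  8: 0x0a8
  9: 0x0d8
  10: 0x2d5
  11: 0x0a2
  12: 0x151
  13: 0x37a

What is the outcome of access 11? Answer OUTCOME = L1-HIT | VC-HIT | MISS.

OUTCOME = L1-HIT

0: 0xd1 (blk 13, set 5) → MISS  vc=[]
1: 0xd5 (blk 13, set 5) → L1-HIT  vc=[]
2: 0x159 (blk 21, set 5) → MISS  vc=[13]
3: 0xa8 (blk 10, set 2) → MISS  vc=[13]
4: 0xd9 (blk 13, set 5) → VC-HIT  vc=[21]
5: 0x152 (blk 21, set 5) → VC-HIT  vc=[13]
6: 0x15e (blk 21, set 5) → L1-HIT  vc=[13]
7: 0xa2 (blk 10, set 2) → L1-HIT  vc=[13]
8: 0xa8 (blk 10, set 2) → L1-HIT  vc=[13]
9: 0xd8 (blk 13, set 5) → VC-HIT  vc=[21]
10: 0x2d5 (blk 45, set 5) → MISS  vc=[21, 13]
11: 0xa2 (blk 10, set 2) → L1-HIT  vc=[21, 13]
12: 0x151 (blk 21, set 5) → VC-HIT  vc=[45, 13]
13: 0x37a (blk 55, set 7) → MISS  vc=[45, 13]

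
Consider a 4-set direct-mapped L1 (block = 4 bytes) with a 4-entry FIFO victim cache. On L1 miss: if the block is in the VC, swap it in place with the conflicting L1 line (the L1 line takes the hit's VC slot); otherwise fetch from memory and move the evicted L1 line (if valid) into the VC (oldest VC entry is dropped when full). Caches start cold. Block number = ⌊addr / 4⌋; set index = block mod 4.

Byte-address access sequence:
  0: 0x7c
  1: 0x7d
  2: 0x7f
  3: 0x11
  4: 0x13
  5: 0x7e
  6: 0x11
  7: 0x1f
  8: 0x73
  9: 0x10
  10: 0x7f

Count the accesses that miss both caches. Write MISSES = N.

MISSES = 4

#0 0x7c→b31/s3 MISS; vc=[]
#1 0x7d→b31/s3 L1-HIT; vc=[]
#2 0x7f→b31/s3 L1-HIT; vc=[]
#3 0x11→b4/s0 MISS; vc=[]
#4 0x13→b4/s0 L1-HIT; vc=[]
#5 0x7e→b31/s3 L1-HIT; vc=[]
#6 0x11→b4/s0 L1-HIT; vc=[]
#7 0x1f→b7/s3 MISS; vc=[31]
#8 0x73→b28/s0 MISS; vc=[31,4]
#9 0x10→b4/s0 VC-HIT; vc=[31,28]
#10 0x7f→b31/s3 VC-HIT; vc=[7,28]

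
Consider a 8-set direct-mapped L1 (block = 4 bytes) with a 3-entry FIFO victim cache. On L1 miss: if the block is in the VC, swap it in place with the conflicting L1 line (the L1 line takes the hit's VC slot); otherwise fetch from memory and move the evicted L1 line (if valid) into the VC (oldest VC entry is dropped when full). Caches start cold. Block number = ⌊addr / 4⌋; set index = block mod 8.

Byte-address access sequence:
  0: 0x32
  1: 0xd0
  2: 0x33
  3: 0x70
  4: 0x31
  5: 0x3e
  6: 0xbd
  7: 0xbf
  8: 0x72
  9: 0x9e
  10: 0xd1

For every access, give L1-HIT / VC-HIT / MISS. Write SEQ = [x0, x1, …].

0: 0x32 (blk 12, set 4) → MISS  vc=[]
1: 0xd0 (blk 52, set 4) → MISS  vc=[12]
2: 0x33 (blk 12, set 4) → VC-HIT  vc=[52]
3: 0x70 (blk 28, set 4) → MISS  vc=[52, 12]
4: 0x31 (blk 12, set 4) → VC-HIT  vc=[52, 28]
5: 0x3e (blk 15, set 7) → MISS  vc=[52, 28]
6: 0xbd (blk 47, set 7) → MISS  vc=[52, 28, 15]
7: 0xbf (blk 47, set 7) → L1-HIT  vc=[52, 28, 15]
8: 0x72 (blk 28, set 4) → VC-HIT  vc=[52, 12, 15]
9: 0x9e (blk 39, set 7) → MISS  vc=[12, 15, 47]
10: 0xd1 (blk 52, set 4) → MISS  vc=[15, 47, 28]

SEQ = [MISS, MISS, VC-HIT, MISS, VC-HIT, MISS, MISS, L1-HIT, VC-HIT, MISS, MISS]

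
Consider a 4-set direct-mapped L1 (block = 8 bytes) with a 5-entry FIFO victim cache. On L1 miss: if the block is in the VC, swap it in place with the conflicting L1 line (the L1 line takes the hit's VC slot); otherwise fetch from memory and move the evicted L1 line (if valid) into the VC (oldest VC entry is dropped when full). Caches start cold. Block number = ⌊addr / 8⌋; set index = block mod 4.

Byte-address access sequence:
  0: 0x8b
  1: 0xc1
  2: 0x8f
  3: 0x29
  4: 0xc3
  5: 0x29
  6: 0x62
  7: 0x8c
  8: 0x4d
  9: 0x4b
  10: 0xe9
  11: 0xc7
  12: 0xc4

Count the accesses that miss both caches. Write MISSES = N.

MISSES = 6

#0 0x8b→b17/s1 MISS; vc=[]
#1 0xc1→b24/s0 MISS; vc=[]
#2 0x8f→b17/s1 L1-HIT; vc=[]
#3 0x29→b5/s1 MISS; vc=[17]
#4 0xc3→b24/s0 L1-HIT; vc=[17]
#5 0x29→b5/s1 L1-HIT; vc=[17]
#6 0x62→b12/s0 MISS; vc=[17,24]
#7 0x8c→b17/s1 VC-HIT; vc=[5,24]
#8 0x4d→b9/s1 MISS; vc=[5,24,17]
#9 0x4b→b9/s1 L1-HIT; vc=[5,24,17]
#10 0xe9→b29/s1 MISS; vc=[5,24,17,9]
#11 0xc7→b24/s0 VC-HIT; vc=[5,12,17,9]
#12 0xc4→b24/s0 L1-HIT; vc=[5,12,17,9]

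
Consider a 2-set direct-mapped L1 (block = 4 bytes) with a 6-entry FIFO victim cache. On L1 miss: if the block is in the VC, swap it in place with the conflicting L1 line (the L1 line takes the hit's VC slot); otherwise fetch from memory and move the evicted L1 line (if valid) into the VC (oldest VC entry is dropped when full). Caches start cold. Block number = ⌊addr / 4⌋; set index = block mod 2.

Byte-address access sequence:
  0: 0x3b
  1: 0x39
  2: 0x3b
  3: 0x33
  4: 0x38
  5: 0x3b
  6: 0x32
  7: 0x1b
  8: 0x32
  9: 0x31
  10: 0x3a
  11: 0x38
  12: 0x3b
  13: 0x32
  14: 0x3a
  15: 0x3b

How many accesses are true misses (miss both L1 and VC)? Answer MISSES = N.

  [0] addr=0x3b blk=14 s=0: MISS | VC []
  [1] addr=0x39 blk=14 s=0: L1-HIT | VC []
  [2] addr=0x3b blk=14 s=0: L1-HIT | VC []
  [3] addr=0x33 blk=12 s=0: MISS | VC [14]
  [4] addr=0x38 blk=14 s=0: VC-HIT | VC [12]
  [5] addr=0x3b blk=14 s=0: L1-HIT | VC [12]
  [6] addr=0x32 blk=12 s=0: VC-HIT | VC [14]
  [7] addr=0x1b blk=6 s=0: MISS | VC [14, 12]
  [8] addr=0x32 blk=12 s=0: VC-HIT | VC [14, 6]
  [9] addr=0x31 blk=12 s=0: L1-HIT | VC [14, 6]
  [10] addr=0x3a blk=14 s=0: VC-HIT | VC [12, 6]
  [11] addr=0x38 blk=14 s=0: L1-HIT | VC [12, 6]
  [12] addr=0x3b blk=14 s=0: L1-HIT | VC [12, 6]
  [13] addr=0x32 blk=12 s=0: VC-HIT | VC [14, 6]
  [14] addr=0x3a blk=14 s=0: VC-HIT | VC [12, 6]
  [15] addr=0x3b blk=14 s=0: L1-HIT | VC [12, 6]

MISSES = 3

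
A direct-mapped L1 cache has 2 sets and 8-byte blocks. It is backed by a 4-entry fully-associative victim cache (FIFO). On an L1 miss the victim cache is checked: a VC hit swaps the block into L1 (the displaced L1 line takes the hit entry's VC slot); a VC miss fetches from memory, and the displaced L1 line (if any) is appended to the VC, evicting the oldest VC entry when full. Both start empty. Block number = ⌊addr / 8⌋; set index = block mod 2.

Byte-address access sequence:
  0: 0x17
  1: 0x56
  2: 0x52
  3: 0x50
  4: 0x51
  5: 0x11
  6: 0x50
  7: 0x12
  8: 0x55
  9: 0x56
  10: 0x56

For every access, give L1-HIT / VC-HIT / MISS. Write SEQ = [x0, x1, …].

#0 0x17→b2/s0 MISS; vc=[]
#1 0x56→b10/s0 MISS; vc=[2]
#2 0x52→b10/s0 L1-HIT; vc=[2]
#3 0x50→b10/s0 L1-HIT; vc=[2]
#4 0x51→b10/s0 L1-HIT; vc=[2]
#5 0x11→b2/s0 VC-HIT; vc=[10]
#6 0x50→b10/s0 VC-HIT; vc=[2]
#7 0x12→b2/s0 VC-HIT; vc=[10]
#8 0x55→b10/s0 VC-HIT; vc=[2]
#9 0x56→b10/s0 L1-HIT; vc=[2]
#10 0x56→b10/s0 L1-HIT; vc=[2]

SEQ = [MISS, MISS, L1-HIT, L1-HIT, L1-HIT, VC-HIT, VC-HIT, VC-HIT, VC-HIT, L1-HIT, L1-HIT]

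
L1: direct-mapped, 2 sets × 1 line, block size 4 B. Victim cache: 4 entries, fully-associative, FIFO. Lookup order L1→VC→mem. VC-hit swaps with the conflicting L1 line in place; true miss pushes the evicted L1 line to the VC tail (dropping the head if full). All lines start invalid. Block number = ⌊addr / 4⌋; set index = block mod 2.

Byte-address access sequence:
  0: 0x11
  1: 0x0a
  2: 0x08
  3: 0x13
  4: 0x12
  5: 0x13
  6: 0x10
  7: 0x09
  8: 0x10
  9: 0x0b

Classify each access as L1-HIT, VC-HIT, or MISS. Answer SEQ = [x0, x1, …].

SEQ = [MISS, MISS, L1-HIT, VC-HIT, L1-HIT, L1-HIT, L1-HIT, VC-HIT, VC-HIT, VC-HIT]

#0 0x11→b4/s0 MISS; vc=[]
#1 0xa→b2/s0 MISS; vc=[4]
#2 0x8→b2/s0 L1-HIT; vc=[4]
#3 0x13→b4/s0 VC-HIT; vc=[2]
#4 0x12→b4/s0 L1-HIT; vc=[2]
#5 0x13→b4/s0 L1-HIT; vc=[2]
#6 0x10→b4/s0 L1-HIT; vc=[2]
#7 0x9→b2/s0 VC-HIT; vc=[4]
#8 0x10→b4/s0 VC-HIT; vc=[2]
#9 0xb→b2/s0 VC-HIT; vc=[4]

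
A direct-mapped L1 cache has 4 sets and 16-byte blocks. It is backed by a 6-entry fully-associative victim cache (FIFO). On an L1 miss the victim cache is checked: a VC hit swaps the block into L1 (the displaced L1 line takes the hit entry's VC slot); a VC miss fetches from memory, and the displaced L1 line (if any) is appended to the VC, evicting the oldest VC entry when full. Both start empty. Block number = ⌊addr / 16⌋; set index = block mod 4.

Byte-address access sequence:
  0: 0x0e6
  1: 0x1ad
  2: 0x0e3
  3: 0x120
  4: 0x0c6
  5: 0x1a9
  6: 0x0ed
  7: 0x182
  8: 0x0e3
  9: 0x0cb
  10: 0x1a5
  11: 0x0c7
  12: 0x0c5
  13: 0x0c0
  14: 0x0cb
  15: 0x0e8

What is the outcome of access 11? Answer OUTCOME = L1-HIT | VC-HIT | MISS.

#0 0xe6→b14/s2 MISS; vc=[]
#1 0x1ad→b26/s2 MISS; vc=[14]
#2 0xe3→b14/s2 VC-HIT; vc=[26]
#3 0x120→b18/s2 MISS; vc=[26,14]
#4 0xc6→b12/s0 MISS; vc=[26,14]
#5 0x1a9→b26/s2 VC-HIT; vc=[18,14]
#6 0xed→b14/s2 VC-HIT; vc=[18,26]
#7 0x182→b24/s0 MISS; vc=[18,26,12]
#8 0xe3→b14/s2 L1-HIT; vc=[18,26,12]
#9 0xcb→b12/s0 VC-HIT; vc=[18,26,24]
#10 0x1a5→b26/s2 VC-HIT; vc=[18,14,24]
#11 0xc7→b12/s0 L1-HIT; vc=[18,14,24]
#12 0xc5→b12/s0 L1-HIT; vc=[18,14,24]
#13 0xc0→b12/s0 L1-HIT; vc=[18,14,24]
#14 0xcb→b12/s0 L1-HIT; vc=[18,14,24]
#15 0xe8→b14/s2 VC-HIT; vc=[18,26,24]

OUTCOME = L1-HIT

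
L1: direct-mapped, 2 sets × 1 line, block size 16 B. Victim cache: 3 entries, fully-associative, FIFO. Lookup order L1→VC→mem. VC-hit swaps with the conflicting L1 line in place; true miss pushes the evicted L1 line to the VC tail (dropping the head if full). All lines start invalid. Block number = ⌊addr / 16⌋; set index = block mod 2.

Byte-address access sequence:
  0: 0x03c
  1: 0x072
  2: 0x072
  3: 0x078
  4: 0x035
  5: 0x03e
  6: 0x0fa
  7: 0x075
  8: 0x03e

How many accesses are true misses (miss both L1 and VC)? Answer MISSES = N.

MISSES = 3

0: 0x3c (blk 3, set 1) → MISS  vc=[]
1: 0x72 (blk 7, set 1) → MISS  vc=[3]
2: 0x72 (blk 7, set 1) → L1-HIT  vc=[3]
3: 0x78 (blk 7, set 1) → L1-HIT  vc=[3]
4: 0x35 (blk 3, set 1) → VC-HIT  vc=[7]
5: 0x3e (blk 3, set 1) → L1-HIT  vc=[7]
6: 0xfa (blk 15, set 1) → MISS  vc=[7, 3]
7: 0x75 (blk 7, set 1) → VC-HIT  vc=[15, 3]
8: 0x3e (blk 3, set 1) → VC-HIT  vc=[15, 7]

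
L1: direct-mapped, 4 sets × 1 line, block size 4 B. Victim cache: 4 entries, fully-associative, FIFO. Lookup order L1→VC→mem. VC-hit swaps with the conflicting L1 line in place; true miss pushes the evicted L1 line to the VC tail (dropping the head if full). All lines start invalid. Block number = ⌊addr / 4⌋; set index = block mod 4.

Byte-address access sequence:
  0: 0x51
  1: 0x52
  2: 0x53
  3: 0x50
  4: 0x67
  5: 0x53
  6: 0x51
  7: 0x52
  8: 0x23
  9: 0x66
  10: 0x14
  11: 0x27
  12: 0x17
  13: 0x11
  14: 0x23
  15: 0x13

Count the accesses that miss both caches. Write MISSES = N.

  [0] addr=0x51 blk=20 s=0: MISS | VC []
  [1] addr=0x52 blk=20 s=0: L1-HIT | VC []
  [2] addr=0x53 blk=20 s=0: L1-HIT | VC []
  [3] addr=0x50 blk=20 s=0: L1-HIT | VC []
  [4] addr=0x67 blk=25 s=1: MISS | VC []
  [5] addr=0x53 blk=20 s=0: L1-HIT | VC []
  [6] addr=0x51 blk=20 s=0: L1-HIT | VC []
  [7] addr=0x52 blk=20 s=0: L1-HIT | VC []
  [8] addr=0x23 blk=8 s=0: MISS | VC [20]
  [9] addr=0x66 blk=25 s=1: L1-HIT | VC [20]
  [10] addr=0x14 blk=5 s=1: MISS | VC [20, 25]
  [11] addr=0x27 blk=9 s=1: MISS | VC [20, 25, 5]
  [12] addr=0x17 blk=5 s=1: VC-HIT | VC [20, 25, 9]
  [13] addr=0x11 blk=4 s=0: MISS | VC [20, 25, 9, 8]
  [14] addr=0x23 blk=8 s=0: VC-HIT | VC [20, 25, 9, 4]
  [15] addr=0x13 blk=4 s=0: VC-HIT | VC [20, 25, 9, 8]

MISSES = 6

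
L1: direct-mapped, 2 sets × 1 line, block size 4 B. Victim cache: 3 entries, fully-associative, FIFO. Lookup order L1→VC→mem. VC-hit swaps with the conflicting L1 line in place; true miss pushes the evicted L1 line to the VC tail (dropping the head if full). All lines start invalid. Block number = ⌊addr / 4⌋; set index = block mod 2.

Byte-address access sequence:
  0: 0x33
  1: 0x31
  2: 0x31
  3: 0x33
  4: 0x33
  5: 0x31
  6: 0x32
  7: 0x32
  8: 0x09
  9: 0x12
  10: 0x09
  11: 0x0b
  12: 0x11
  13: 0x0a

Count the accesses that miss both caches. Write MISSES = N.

MISSES = 3

#0 0x33→b12/s0 MISS; vc=[]
#1 0x31→b12/s0 L1-HIT; vc=[]
#2 0x31→b12/s0 L1-HIT; vc=[]
#3 0x33→b12/s0 L1-HIT; vc=[]
#4 0x33→b12/s0 L1-HIT; vc=[]
#5 0x31→b12/s0 L1-HIT; vc=[]
#6 0x32→b12/s0 L1-HIT; vc=[]
#7 0x32→b12/s0 L1-HIT; vc=[]
#8 0x9→b2/s0 MISS; vc=[12]
#9 0x12→b4/s0 MISS; vc=[12,2]
#10 0x9→b2/s0 VC-HIT; vc=[12,4]
#11 0xb→b2/s0 L1-HIT; vc=[12,4]
#12 0x11→b4/s0 VC-HIT; vc=[12,2]
#13 0xa→b2/s0 VC-HIT; vc=[12,4]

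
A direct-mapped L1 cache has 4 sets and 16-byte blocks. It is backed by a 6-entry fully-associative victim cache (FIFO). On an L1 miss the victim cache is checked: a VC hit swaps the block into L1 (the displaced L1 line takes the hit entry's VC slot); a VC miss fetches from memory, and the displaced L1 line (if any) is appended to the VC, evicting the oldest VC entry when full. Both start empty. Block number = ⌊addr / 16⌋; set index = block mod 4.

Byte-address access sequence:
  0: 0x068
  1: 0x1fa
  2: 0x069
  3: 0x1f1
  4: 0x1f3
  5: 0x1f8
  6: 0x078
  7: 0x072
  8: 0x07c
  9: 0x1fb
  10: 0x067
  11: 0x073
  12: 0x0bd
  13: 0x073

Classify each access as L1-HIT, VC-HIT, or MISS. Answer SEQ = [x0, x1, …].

#0 0x68→b6/s2 MISS; vc=[]
#1 0x1fa→b31/s3 MISS; vc=[]
#2 0x69→b6/s2 L1-HIT; vc=[]
#3 0x1f1→b31/s3 L1-HIT; vc=[]
#4 0x1f3→b31/s3 L1-HIT; vc=[]
#5 0x1f8→b31/s3 L1-HIT; vc=[]
#6 0x78→b7/s3 MISS; vc=[31]
#7 0x72→b7/s3 L1-HIT; vc=[31]
#8 0x7c→b7/s3 L1-HIT; vc=[31]
#9 0x1fb→b31/s3 VC-HIT; vc=[7]
#10 0x67→b6/s2 L1-HIT; vc=[7]
#11 0x73→b7/s3 VC-HIT; vc=[31]
#12 0xbd→b11/s3 MISS; vc=[31,7]
#13 0x73→b7/s3 VC-HIT; vc=[31,11]

SEQ = [MISS, MISS, L1-HIT, L1-HIT, L1-HIT, L1-HIT, MISS, L1-HIT, L1-HIT, VC-HIT, L1-HIT, VC-HIT, MISS, VC-HIT]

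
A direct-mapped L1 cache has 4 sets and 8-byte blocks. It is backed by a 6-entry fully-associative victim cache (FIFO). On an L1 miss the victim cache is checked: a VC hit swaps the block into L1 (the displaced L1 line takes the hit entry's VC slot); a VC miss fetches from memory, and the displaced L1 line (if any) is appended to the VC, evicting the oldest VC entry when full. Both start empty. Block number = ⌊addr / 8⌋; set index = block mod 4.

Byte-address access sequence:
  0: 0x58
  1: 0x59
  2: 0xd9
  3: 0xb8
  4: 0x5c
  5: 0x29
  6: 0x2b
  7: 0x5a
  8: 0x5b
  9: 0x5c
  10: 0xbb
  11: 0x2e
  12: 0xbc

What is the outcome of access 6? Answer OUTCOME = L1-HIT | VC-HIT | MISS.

OUTCOME = L1-HIT

  [0] addr=0x58 blk=11 s=3: MISS | VC []
  [1] addr=0x59 blk=11 s=3: L1-HIT | VC []
  [2] addr=0xd9 blk=27 s=3: MISS | VC [11]
  [3] addr=0xb8 blk=23 s=3: MISS | VC [11, 27]
  [4] addr=0x5c blk=11 s=3: VC-HIT | VC [23, 27]
  [5] addr=0x29 blk=5 s=1: MISS | VC [23, 27]
  [6] addr=0x2b blk=5 s=1: L1-HIT | VC [23, 27]
  [7] addr=0x5a blk=11 s=3: L1-HIT | VC [23, 27]
  [8] addr=0x5b blk=11 s=3: L1-HIT | VC [23, 27]
  [9] addr=0x5c blk=11 s=3: L1-HIT | VC [23, 27]
  [10] addr=0xbb blk=23 s=3: VC-HIT | VC [11, 27]
  [11] addr=0x2e blk=5 s=1: L1-HIT | VC [11, 27]
  [12] addr=0xbc blk=23 s=3: L1-HIT | VC [11, 27]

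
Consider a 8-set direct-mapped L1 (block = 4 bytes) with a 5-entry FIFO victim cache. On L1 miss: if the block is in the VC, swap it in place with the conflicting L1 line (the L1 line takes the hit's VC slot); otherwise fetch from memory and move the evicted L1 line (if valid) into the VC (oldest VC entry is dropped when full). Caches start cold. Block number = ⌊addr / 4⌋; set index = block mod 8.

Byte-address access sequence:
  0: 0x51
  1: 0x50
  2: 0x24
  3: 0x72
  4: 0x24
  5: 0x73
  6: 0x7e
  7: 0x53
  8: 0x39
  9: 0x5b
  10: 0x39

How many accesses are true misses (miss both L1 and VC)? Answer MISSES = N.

MISSES = 6

#0 0x51→b20/s4 MISS; vc=[]
#1 0x50→b20/s4 L1-HIT; vc=[]
#2 0x24→b9/s1 MISS; vc=[]
#3 0x72→b28/s4 MISS; vc=[20]
#4 0x24→b9/s1 L1-HIT; vc=[20]
#5 0x73→b28/s4 L1-HIT; vc=[20]
#6 0x7e→b31/s7 MISS; vc=[20]
#7 0x53→b20/s4 VC-HIT; vc=[28]
#8 0x39→b14/s6 MISS; vc=[28]
#9 0x5b→b22/s6 MISS; vc=[28,14]
#10 0x39→b14/s6 VC-HIT; vc=[28,22]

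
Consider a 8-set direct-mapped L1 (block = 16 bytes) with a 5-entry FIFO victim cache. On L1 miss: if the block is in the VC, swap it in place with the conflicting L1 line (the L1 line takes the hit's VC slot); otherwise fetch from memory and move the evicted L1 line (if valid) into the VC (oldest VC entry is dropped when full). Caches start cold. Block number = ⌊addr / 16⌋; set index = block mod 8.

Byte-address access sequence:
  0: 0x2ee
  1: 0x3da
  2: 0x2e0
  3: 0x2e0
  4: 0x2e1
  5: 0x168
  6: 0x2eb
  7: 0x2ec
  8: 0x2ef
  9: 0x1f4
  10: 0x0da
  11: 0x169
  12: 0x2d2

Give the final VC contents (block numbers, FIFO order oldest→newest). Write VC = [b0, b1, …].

0: 0x2ee (blk 46, set 6) → MISS  vc=[]
1: 0x3da (blk 61, set 5) → MISS  vc=[]
2: 0x2e0 (blk 46, set 6) → L1-HIT  vc=[]
3: 0x2e0 (blk 46, set 6) → L1-HIT  vc=[]
4: 0x2e1 (blk 46, set 6) → L1-HIT  vc=[]
5: 0x168 (blk 22, set 6) → MISS  vc=[46]
6: 0x2eb (blk 46, set 6) → VC-HIT  vc=[22]
7: 0x2ec (blk 46, set 6) → L1-HIT  vc=[22]
8: 0x2ef (blk 46, set 6) → L1-HIT  vc=[22]
9: 0x1f4 (blk 31, set 7) → MISS  vc=[22]
10: 0xda (blk 13, set 5) → MISS  vc=[22, 61]
11: 0x169 (blk 22, set 6) → VC-HIT  vc=[46, 61]
12: 0x2d2 (blk 45, set 5) → MISS  vc=[46, 61, 13]

VC = [46, 61, 13]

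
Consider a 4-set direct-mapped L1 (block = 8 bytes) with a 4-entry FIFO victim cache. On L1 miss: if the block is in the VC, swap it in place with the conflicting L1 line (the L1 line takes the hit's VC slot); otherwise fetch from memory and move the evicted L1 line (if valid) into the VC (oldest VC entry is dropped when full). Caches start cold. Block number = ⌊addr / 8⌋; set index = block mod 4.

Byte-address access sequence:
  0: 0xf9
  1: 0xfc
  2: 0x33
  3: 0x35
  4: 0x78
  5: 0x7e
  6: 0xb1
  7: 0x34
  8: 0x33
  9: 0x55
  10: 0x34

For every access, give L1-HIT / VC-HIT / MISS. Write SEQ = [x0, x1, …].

  [0] addr=0xf9 blk=31 s=3: MISS | VC []
  [1] addr=0xfc blk=31 s=3: L1-HIT | VC []
  [2] addr=0x33 blk=6 s=2: MISS | VC []
  [3] addr=0x35 blk=6 s=2: L1-HIT | VC []
  [4] addr=0x78 blk=15 s=3: MISS | VC [31]
  [5] addr=0x7e blk=15 s=3: L1-HIT | VC [31]
  [6] addr=0xb1 blk=22 s=2: MISS | VC [31, 6]
  [7] addr=0x34 blk=6 s=2: VC-HIT | VC [31, 22]
  [8] addr=0x33 blk=6 s=2: L1-HIT | VC [31, 22]
  [9] addr=0x55 blk=10 s=2: MISS | VC [31, 22, 6]
  [10] addr=0x34 blk=6 s=2: VC-HIT | VC [31, 22, 10]

SEQ = [MISS, L1-HIT, MISS, L1-HIT, MISS, L1-HIT, MISS, VC-HIT, L1-HIT, MISS, VC-HIT]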